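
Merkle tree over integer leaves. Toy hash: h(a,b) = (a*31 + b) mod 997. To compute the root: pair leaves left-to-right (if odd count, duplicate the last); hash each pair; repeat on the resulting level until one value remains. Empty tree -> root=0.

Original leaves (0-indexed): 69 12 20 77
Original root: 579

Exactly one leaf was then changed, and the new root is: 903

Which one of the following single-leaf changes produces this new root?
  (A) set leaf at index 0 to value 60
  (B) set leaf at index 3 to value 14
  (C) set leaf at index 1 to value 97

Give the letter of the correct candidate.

Original leaves: [69, 12, 20, 77]
Target new root: 903
Try each candidate change and compute the resulting root:
Candidate A: set leaf[0] = 60 -> leaves = [60, 12, 20, 77]
  L0: [60, 12, 20, 77]
  L1: h(60,12)=(60*31+12)%997=875 h(20,77)=(20*31+77)%997=697 -> [875, 697]
  L2: h(875,697)=(875*31+697)%997=903 -> [903]
  root = 903 == target 903  ** MATCH **
Candidate B: set leaf[3] = 14 -> leaves = [69, 12, 20, 14]
  L0: [69, 12, 20, 14]
  L1: h(69,12)=(69*31+12)%997=157 h(20,14)=(20*31+14)%997=634 -> [157, 634]
  L2: h(157,634)=(157*31+634)%997=516 -> [516]
  root = 516 != target 903
Candidate C: set leaf[1] = 97 -> leaves = [69, 97, 20, 77]
  L0: [69, 97, 20, 77]
  L1: h(69,97)=(69*31+97)%997=242 h(20,77)=(20*31+77)%997=697 -> [242, 697]
  L2: h(242,697)=(242*31+697)%997=223 -> [223]
  root = 223 != target 903
Candidate A produces the target root.

Answer: A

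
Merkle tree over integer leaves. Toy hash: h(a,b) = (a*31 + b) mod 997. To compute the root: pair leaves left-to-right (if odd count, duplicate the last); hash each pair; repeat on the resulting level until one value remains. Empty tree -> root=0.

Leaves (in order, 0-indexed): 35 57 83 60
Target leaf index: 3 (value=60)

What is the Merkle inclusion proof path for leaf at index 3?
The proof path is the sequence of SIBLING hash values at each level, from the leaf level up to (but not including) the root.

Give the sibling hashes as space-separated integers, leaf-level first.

L0 (leaves): [35, 57, 83, 60], target index=3
L1: h(35,57)=(35*31+57)%997=145 [pair 0] h(83,60)=(83*31+60)%997=639 [pair 1] -> [145, 639]
  Sibling for proof at L0: 83
L2: h(145,639)=(145*31+639)%997=149 [pair 0] -> [149]
  Sibling for proof at L1: 145
Root: 149
Proof path (sibling hashes from leaf to root): [83, 145]

Answer: 83 145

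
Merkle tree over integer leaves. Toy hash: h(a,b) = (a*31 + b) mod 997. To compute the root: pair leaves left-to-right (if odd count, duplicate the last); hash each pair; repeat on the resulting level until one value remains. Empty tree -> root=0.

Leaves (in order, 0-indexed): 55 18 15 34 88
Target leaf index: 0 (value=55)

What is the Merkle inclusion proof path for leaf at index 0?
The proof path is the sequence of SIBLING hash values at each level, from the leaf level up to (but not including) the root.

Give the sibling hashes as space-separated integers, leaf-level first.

Answer: 18 499 382

Derivation:
L0 (leaves): [55, 18, 15, 34, 88], target index=0
L1: h(55,18)=(55*31+18)%997=726 [pair 0] h(15,34)=(15*31+34)%997=499 [pair 1] h(88,88)=(88*31+88)%997=822 [pair 2] -> [726, 499, 822]
  Sibling for proof at L0: 18
L2: h(726,499)=(726*31+499)%997=74 [pair 0] h(822,822)=(822*31+822)%997=382 [pair 1] -> [74, 382]
  Sibling for proof at L1: 499
L3: h(74,382)=(74*31+382)%997=682 [pair 0] -> [682]
  Sibling for proof at L2: 382
Root: 682
Proof path (sibling hashes from leaf to root): [18, 499, 382]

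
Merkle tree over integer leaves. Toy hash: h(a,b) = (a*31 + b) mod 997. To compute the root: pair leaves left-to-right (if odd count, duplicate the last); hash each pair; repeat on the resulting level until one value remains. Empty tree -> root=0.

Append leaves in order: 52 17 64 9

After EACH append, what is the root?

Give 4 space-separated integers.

After append 52 (leaves=[52]):
  L0: [52]
  root=52
After append 17 (leaves=[52, 17]):
  L0: [52, 17]
  L1: h(52,17)=(52*31+17)%997=632 -> [632]
  root=632
After append 64 (leaves=[52, 17, 64]):
  L0: [52, 17, 64]
  L1: h(52,17)=(52*31+17)%997=632 h(64,64)=(64*31+64)%997=54 -> [632, 54]
  L2: h(632,54)=(632*31+54)%997=703 -> [703]
  root=703
After append 9 (leaves=[52, 17, 64, 9]):
  L0: [52, 17, 64, 9]
  L1: h(52,17)=(52*31+17)%997=632 h(64,9)=(64*31+9)%997=996 -> [632, 996]
  L2: h(632,996)=(632*31+996)%997=648 -> [648]
  root=648

Answer: 52 632 703 648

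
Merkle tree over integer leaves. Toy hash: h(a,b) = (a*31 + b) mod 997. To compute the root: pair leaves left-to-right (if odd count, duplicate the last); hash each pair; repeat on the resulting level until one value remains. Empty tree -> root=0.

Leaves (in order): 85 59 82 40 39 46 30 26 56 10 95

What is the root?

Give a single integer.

L0: [85, 59, 82, 40, 39, 46, 30, 26, 56, 10, 95]
L1: h(85,59)=(85*31+59)%997=700 h(82,40)=(82*31+40)%997=588 h(39,46)=(39*31+46)%997=258 h(30,26)=(30*31+26)%997=956 h(56,10)=(56*31+10)%997=749 h(95,95)=(95*31+95)%997=49 -> [700, 588, 258, 956, 749, 49]
L2: h(700,588)=(700*31+588)%997=354 h(258,956)=(258*31+956)%997=978 h(749,49)=(749*31+49)%997=337 -> [354, 978, 337]
L3: h(354,978)=(354*31+978)%997=985 h(337,337)=(337*31+337)%997=814 -> [985, 814]
L4: h(985,814)=(985*31+814)%997=442 -> [442]

Answer: 442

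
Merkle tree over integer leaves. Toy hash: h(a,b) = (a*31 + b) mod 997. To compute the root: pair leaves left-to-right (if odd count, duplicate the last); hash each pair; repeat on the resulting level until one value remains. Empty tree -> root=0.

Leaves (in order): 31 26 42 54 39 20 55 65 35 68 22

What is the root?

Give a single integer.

Answer: 700

Derivation:
L0: [31, 26, 42, 54, 39, 20, 55, 65, 35, 68, 22]
L1: h(31,26)=(31*31+26)%997=987 h(42,54)=(42*31+54)%997=359 h(39,20)=(39*31+20)%997=232 h(55,65)=(55*31+65)%997=773 h(35,68)=(35*31+68)%997=156 h(22,22)=(22*31+22)%997=704 -> [987, 359, 232, 773, 156, 704]
L2: h(987,359)=(987*31+359)%997=49 h(232,773)=(232*31+773)%997=986 h(156,704)=(156*31+704)%997=555 -> [49, 986, 555]
L3: h(49,986)=(49*31+986)%997=511 h(555,555)=(555*31+555)%997=811 -> [511, 811]
L4: h(511,811)=(511*31+811)%997=700 -> [700]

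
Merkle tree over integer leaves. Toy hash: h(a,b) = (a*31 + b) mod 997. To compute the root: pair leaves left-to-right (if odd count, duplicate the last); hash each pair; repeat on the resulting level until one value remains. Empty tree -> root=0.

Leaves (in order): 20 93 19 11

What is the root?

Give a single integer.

Answer: 769

Derivation:
L0: [20, 93, 19, 11]
L1: h(20,93)=(20*31+93)%997=713 h(19,11)=(19*31+11)%997=600 -> [713, 600]
L2: h(713,600)=(713*31+600)%997=769 -> [769]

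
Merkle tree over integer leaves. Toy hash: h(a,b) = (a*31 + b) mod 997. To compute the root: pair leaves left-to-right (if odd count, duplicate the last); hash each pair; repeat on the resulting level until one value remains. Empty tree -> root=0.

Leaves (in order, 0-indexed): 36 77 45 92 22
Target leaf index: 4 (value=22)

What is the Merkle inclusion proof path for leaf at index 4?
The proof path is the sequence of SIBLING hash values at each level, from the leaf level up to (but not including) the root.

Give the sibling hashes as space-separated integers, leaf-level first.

Answer: 22 704 584

Derivation:
L0 (leaves): [36, 77, 45, 92, 22], target index=4
L1: h(36,77)=(36*31+77)%997=196 [pair 0] h(45,92)=(45*31+92)%997=490 [pair 1] h(22,22)=(22*31+22)%997=704 [pair 2] -> [196, 490, 704]
  Sibling for proof at L0: 22
L2: h(196,490)=(196*31+490)%997=584 [pair 0] h(704,704)=(704*31+704)%997=594 [pair 1] -> [584, 594]
  Sibling for proof at L1: 704
L3: h(584,594)=(584*31+594)%997=752 [pair 0] -> [752]
  Sibling for proof at L2: 584
Root: 752
Proof path (sibling hashes from leaf to root): [22, 704, 584]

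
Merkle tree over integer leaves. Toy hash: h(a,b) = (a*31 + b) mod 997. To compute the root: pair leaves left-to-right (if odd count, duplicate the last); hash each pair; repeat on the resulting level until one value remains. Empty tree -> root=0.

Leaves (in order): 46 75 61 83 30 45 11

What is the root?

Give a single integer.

Answer: 846

Derivation:
L0: [46, 75, 61, 83, 30, 45, 11]
L1: h(46,75)=(46*31+75)%997=504 h(61,83)=(61*31+83)%997=977 h(30,45)=(30*31+45)%997=975 h(11,11)=(11*31+11)%997=352 -> [504, 977, 975, 352]
L2: h(504,977)=(504*31+977)%997=649 h(975,352)=(975*31+352)%997=667 -> [649, 667]
L3: h(649,667)=(649*31+667)%997=846 -> [846]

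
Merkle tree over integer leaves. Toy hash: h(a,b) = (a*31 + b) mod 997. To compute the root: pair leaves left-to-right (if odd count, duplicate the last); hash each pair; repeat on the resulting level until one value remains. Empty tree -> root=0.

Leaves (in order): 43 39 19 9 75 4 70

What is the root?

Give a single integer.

Answer: 714

Derivation:
L0: [43, 39, 19, 9, 75, 4, 70]
L1: h(43,39)=(43*31+39)%997=375 h(19,9)=(19*31+9)%997=598 h(75,4)=(75*31+4)%997=335 h(70,70)=(70*31+70)%997=246 -> [375, 598, 335, 246]
L2: h(375,598)=(375*31+598)%997=259 h(335,246)=(335*31+246)%997=661 -> [259, 661]
L3: h(259,661)=(259*31+661)%997=714 -> [714]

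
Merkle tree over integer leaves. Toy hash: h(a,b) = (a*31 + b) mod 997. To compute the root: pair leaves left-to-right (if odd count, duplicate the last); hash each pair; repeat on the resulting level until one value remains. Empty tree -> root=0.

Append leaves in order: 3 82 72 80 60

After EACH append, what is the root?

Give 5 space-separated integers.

Answer: 3 175 750 758 193

Derivation:
After append 3 (leaves=[3]):
  L0: [3]
  root=3
After append 82 (leaves=[3, 82]):
  L0: [3, 82]
  L1: h(3,82)=(3*31+82)%997=175 -> [175]
  root=175
After append 72 (leaves=[3, 82, 72]):
  L0: [3, 82, 72]
  L1: h(3,82)=(3*31+82)%997=175 h(72,72)=(72*31+72)%997=310 -> [175, 310]
  L2: h(175,310)=(175*31+310)%997=750 -> [750]
  root=750
After append 80 (leaves=[3, 82, 72, 80]):
  L0: [3, 82, 72, 80]
  L1: h(3,82)=(3*31+82)%997=175 h(72,80)=(72*31+80)%997=318 -> [175, 318]
  L2: h(175,318)=(175*31+318)%997=758 -> [758]
  root=758
After append 60 (leaves=[3, 82, 72, 80, 60]):
  L0: [3, 82, 72, 80, 60]
  L1: h(3,82)=(3*31+82)%997=175 h(72,80)=(72*31+80)%997=318 h(60,60)=(60*31+60)%997=923 -> [175, 318, 923]
  L2: h(175,318)=(175*31+318)%997=758 h(923,923)=(923*31+923)%997=623 -> [758, 623]
  L3: h(758,623)=(758*31+623)%997=193 -> [193]
  root=193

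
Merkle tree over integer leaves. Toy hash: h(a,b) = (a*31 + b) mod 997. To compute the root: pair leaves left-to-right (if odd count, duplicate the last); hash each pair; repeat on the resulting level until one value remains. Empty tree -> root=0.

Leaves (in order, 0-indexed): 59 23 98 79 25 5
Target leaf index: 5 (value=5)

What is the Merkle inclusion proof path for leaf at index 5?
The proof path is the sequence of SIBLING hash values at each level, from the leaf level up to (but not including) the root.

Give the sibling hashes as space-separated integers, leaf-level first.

Answer: 25 780 709

Derivation:
L0 (leaves): [59, 23, 98, 79, 25, 5], target index=5
L1: h(59,23)=(59*31+23)%997=855 [pair 0] h(98,79)=(98*31+79)%997=126 [pair 1] h(25,5)=(25*31+5)%997=780 [pair 2] -> [855, 126, 780]
  Sibling for proof at L0: 25
L2: h(855,126)=(855*31+126)%997=709 [pair 0] h(780,780)=(780*31+780)%997=35 [pair 1] -> [709, 35]
  Sibling for proof at L1: 780
L3: h(709,35)=(709*31+35)%997=80 [pair 0] -> [80]
  Sibling for proof at L2: 709
Root: 80
Proof path (sibling hashes from leaf to root): [25, 780, 709]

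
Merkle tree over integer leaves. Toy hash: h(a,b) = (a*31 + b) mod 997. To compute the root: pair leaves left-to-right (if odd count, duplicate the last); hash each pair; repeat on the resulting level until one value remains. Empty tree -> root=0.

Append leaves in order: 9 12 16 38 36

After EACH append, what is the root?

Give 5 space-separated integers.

Answer: 9 291 560 582 71

Derivation:
After append 9 (leaves=[9]):
  L0: [9]
  root=9
After append 12 (leaves=[9, 12]):
  L0: [9, 12]
  L1: h(9,12)=(9*31+12)%997=291 -> [291]
  root=291
After append 16 (leaves=[9, 12, 16]):
  L0: [9, 12, 16]
  L1: h(9,12)=(9*31+12)%997=291 h(16,16)=(16*31+16)%997=512 -> [291, 512]
  L2: h(291,512)=(291*31+512)%997=560 -> [560]
  root=560
After append 38 (leaves=[9, 12, 16, 38]):
  L0: [9, 12, 16, 38]
  L1: h(9,12)=(9*31+12)%997=291 h(16,38)=(16*31+38)%997=534 -> [291, 534]
  L2: h(291,534)=(291*31+534)%997=582 -> [582]
  root=582
After append 36 (leaves=[9, 12, 16, 38, 36]):
  L0: [9, 12, 16, 38, 36]
  L1: h(9,12)=(9*31+12)%997=291 h(16,38)=(16*31+38)%997=534 h(36,36)=(36*31+36)%997=155 -> [291, 534, 155]
  L2: h(291,534)=(291*31+534)%997=582 h(155,155)=(155*31+155)%997=972 -> [582, 972]
  L3: h(582,972)=(582*31+972)%997=71 -> [71]
  root=71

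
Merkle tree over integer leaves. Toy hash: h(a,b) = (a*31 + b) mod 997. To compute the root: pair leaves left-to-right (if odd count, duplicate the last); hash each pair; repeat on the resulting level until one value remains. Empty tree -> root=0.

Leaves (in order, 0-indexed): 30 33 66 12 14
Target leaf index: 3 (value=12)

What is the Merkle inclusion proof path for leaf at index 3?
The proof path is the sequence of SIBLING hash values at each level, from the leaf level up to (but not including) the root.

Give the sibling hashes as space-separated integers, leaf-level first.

L0 (leaves): [30, 33, 66, 12, 14], target index=3
L1: h(30,33)=(30*31+33)%997=963 [pair 0] h(66,12)=(66*31+12)%997=64 [pair 1] h(14,14)=(14*31+14)%997=448 [pair 2] -> [963, 64, 448]
  Sibling for proof at L0: 66
L2: h(963,64)=(963*31+64)%997=7 [pair 0] h(448,448)=(448*31+448)%997=378 [pair 1] -> [7, 378]
  Sibling for proof at L1: 963
L3: h(7,378)=(7*31+378)%997=595 [pair 0] -> [595]
  Sibling for proof at L2: 378
Root: 595
Proof path (sibling hashes from leaf to root): [66, 963, 378]

Answer: 66 963 378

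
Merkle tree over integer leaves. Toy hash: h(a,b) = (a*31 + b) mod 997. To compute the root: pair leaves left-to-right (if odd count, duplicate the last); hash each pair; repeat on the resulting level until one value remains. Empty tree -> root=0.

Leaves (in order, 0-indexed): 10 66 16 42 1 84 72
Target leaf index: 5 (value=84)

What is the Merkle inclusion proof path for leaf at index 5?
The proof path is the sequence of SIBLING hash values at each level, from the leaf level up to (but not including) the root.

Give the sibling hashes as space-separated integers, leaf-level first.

Answer: 1 310 230

Derivation:
L0 (leaves): [10, 66, 16, 42, 1, 84, 72], target index=5
L1: h(10,66)=(10*31+66)%997=376 [pair 0] h(16,42)=(16*31+42)%997=538 [pair 1] h(1,84)=(1*31+84)%997=115 [pair 2] h(72,72)=(72*31+72)%997=310 [pair 3] -> [376, 538, 115, 310]
  Sibling for proof at L0: 1
L2: h(376,538)=(376*31+538)%997=230 [pair 0] h(115,310)=(115*31+310)%997=884 [pair 1] -> [230, 884]
  Sibling for proof at L1: 310
L3: h(230,884)=(230*31+884)%997=38 [pair 0] -> [38]
  Sibling for proof at L2: 230
Root: 38
Proof path (sibling hashes from leaf to root): [1, 310, 230]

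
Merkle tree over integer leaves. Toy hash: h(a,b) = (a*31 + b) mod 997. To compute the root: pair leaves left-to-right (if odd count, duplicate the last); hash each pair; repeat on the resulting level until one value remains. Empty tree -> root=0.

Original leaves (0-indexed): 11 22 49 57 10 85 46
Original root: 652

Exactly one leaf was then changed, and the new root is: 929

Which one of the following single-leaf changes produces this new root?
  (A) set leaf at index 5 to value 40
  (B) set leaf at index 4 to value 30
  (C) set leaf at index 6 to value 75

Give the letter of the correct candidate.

Original leaves: [11, 22, 49, 57, 10, 85, 46]
Target new root: 929
Try each candidate change and compute the resulting root:
Candidate A: set leaf[5] = 40 -> leaves = [11, 22, 49, 57, 10, 40, 46]
  L0: [11, 22, 49, 57, 10, 40, 46]
  L1: h(11,22)=(11*31+22)%997=363 h(49,57)=(49*31+57)%997=579 h(10,40)=(10*31+40)%997=350 h(46,46)=(46*31+46)%997=475 -> [363, 579, 350, 475]
  L2: h(363,579)=(363*31+579)%997=865 h(350,475)=(350*31+475)%997=358 -> [865, 358]
  L3: h(865,358)=(865*31+358)%997=254 -> [254]
  root = 254 != target 929
Candidate B: set leaf[4] = 30 -> leaves = [11, 22, 49, 57, 30, 85, 46]
  L0: [11, 22, 49, 57, 30, 85, 46]
  L1: h(11,22)=(11*31+22)%997=363 h(49,57)=(49*31+57)%997=579 h(30,85)=(30*31+85)%997=18 h(46,46)=(46*31+46)%997=475 -> [363, 579, 18, 475]
  L2: h(363,579)=(363*31+579)%997=865 h(18,475)=(18*31+475)%997=36 -> [865, 36]
  L3: h(865,36)=(865*31+36)%997=929 -> [929]
  root = 929 == target 929  ** MATCH **
Candidate C: set leaf[6] = 75 -> leaves = [11, 22, 49, 57, 10, 85, 75]
  L0: [11, 22, 49, 57, 10, 85, 75]
  L1: h(11,22)=(11*31+22)%997=363 h(49,57)=(49*31+57)%997=579 h(10,85)=(10*31+85)%997=395 h(75,75)=(75*31+75)%997=406 -> [363, 579, 395, 406]
  L2: h(363,579)=(363*31+579)%997=865 h(395,406)=(395*31+406)%997=687 -> [865, 687]
  L3: h(865,687)=(865*31+687)%997=583 -> [583]
  root = 583 != target 929
Candidate B produces the target root.

Answer: B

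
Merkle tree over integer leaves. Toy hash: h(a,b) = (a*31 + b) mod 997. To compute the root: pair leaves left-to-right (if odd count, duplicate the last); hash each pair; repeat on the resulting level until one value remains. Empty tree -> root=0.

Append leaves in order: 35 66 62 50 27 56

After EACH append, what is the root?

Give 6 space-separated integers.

Answer: 35 154 776 764 485 416

Derivation:
After append 35 (leaves=[35]):
  L0: [35]
  root=35
After append 66 (leaves=[35, 66]):
  L0: [35, 66]
  L1: h(35,66)=(35*31+66)%997=154 -> [154]
  root=154
After append 62 (leaves=[35, 66, 62]):
  L0: [35, 66, 62]
  L1: h(35,66)=(35*31+66)%997=154 h(62,62)=(62*31+62)%997=987 -> [154, 987]
  L2: h(154,987)=(154*31+987)%997=776 -> [776]
  root=776
After append 50 (leaves=[35, 66, 62, 50]):
  L0: [35, 66, 62, 50]
  L1: h(35,66)=(35*31+66)%997=154 h(62,50)=(62*31+50)%997=975 -> [154, 975]
  L2: h(154,975)=(154*31+975)%997=764 -> [764]
  root=764
After append 27 (leaves=[35, 66, 62, 50, 27]):
  L0: [35, 66, 62, 50, 27]
  L1: h(35,66)=(35*31+66)%997=154 h(62,50)=(62*31+50)%997=975 h(27,27)=(27*31+27)%997=864 -> [154, 975, 864]
  L2: h(154,975)=(154*31+975)%997=764 h(864,864)=(864*31+864)%997=729 -> [764, 729]
  L3: h(764,729)=(764*31+729)%997=485 -> [485]
  root=485
After append 56 (leaves=[35, 66, 62, 50, 27, 56]):
  L0: [35, 66, 62, 50, 27, 56]
  L1: h(35,66)=(35*31+66)%997=154 h(62,50)=(62*31+50)%997=975 h(27,56)=(27*31+56)%997=893 -> [154, 975, 893]
  L2: h(154,975)=(154*31+975)%997=764 h(893,893)=(893*31+893)%997=660 -> [764, 660]
  L3: h(764,660)=(764*31+660)%997=416 -> [416]
  root=416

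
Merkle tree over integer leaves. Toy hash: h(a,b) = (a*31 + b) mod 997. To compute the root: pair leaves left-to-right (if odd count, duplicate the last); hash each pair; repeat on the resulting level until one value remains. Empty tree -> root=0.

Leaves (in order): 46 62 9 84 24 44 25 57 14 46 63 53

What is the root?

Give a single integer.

L0: [46, 62, 9, 84, 24, 44, 25, 57, 14, 46, 63, 53]
L1: h(46,62)=(46*31+62)%997=491 h(9,84)=(9*31+84)%997=363 h(24,44)=(24*31+44)%997=788 h(25,57)=(25*31+57)%997=832 h(14,46)=(14*31+46)%997=480 h(63,53)=(63*31+53)%997=12 -> [491, 363, 788, 832, 480, 12]
L2: h(491,363)=(491*31+363)%997=629 h(788,832)=(788*31+832)%997=335 h(480,12)=(480*31+12)%997=934 -> [629, 335, 934]
L3: h(629,335)=(629*31+335)%997=891 h(934,934)=(934*31+934)%997=975 -> [891, 975]
L4: h(891,975)=(891*31+975)%997=680 -> [680]

Answer: 680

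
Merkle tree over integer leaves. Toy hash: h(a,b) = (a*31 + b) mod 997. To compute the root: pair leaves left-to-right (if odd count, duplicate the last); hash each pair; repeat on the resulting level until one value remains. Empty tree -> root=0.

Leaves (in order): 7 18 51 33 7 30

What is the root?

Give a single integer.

L0: [7, 18, 51, 33, 7, 30]
L1: h(7,18)=(7*31+18)%997=235 h(51,33)=(51*31+33)%997=617 h(7,30)=(7*31+30)%997=247 -> [235, 617, 247]
L2: h(235,617)=(235*31+617)%997=923 h(247,247)=(247*31+247)%997=925 -> [923, 925]
L3: h(923,925)=(923*31+925)%997=625 -> [625]

Answer: 625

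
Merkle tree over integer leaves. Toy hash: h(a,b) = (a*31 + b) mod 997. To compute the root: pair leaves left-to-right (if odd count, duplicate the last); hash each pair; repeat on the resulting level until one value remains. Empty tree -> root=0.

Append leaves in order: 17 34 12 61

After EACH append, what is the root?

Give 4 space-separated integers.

Answer: 17 561 826 875

Derivation:
After append 17 (leaves=[17]):
  L0: [17]
  root=17
After append 34 (leaves=[17, 34]):
  L0: [17, 34]
  L1: h(17,34)=(17*31+34)%997=561 -> [561]
  root=561
After append 12 (leaves=[17, 34, 12]):
  L0: [17, 34, 12]
  L1: h(17,34)=(17*31+34)%997=561 h(12,12)=(12*31+12)%997=384 -> [561, 384]
  L2: h(561,384)=(561*31+384)%997=826 -> [826]
  root=826
After append 61 (leaves=[17, 34, 12, 61]):
  L0: [17, 34, 12, 61]
  L1: h(17,34)=(17*31+34)%997=561 h(12,61)=(12*31+61)%997=433 -> [561, 433]
  L2: h(561,433)=(561*31+433)%997=875 -> [875]
  root=875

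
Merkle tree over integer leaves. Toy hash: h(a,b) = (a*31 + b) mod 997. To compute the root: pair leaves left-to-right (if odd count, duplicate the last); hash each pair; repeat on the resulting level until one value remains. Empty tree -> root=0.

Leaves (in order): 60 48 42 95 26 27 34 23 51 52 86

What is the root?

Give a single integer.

Answer: 369

Derivation:
L0: [60, 48, 42, 95, 26, 27, 34, 23, 51, 52, 86]
L1: h(60,48)=(60*31+48)%997=911 h(42,95)=(42*31+95)%997=400 h(26,27)=(26*31+27)%997=833 h(34,23)=(34*31+23)%997=80 h(51,52)=(51*31+52)%997=636 h(86,86)=(86*31+86)%997=758 -> [911, 400, 833, 80, 636, 758]
L2: h(911,400)=(911*31+400)%997=725 h(833,80)=(833*31+80)%997=978 h(636,758)=(636*31+758)%997=534 -> [725, 978, 534]
L3: h(725,978)=(725*31+978)%997=522 h(534,534)=(534*31+534)%997=139 -> [522, 139]
L4: h(522,139)=(522*31+139)%997=369 -> [369]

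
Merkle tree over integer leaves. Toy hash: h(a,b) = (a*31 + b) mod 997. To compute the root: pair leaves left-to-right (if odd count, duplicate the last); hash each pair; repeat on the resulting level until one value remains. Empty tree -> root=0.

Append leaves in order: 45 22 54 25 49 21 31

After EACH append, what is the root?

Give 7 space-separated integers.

Answer: 45 420 790 761 986 90 539

Derivation:
After append 45 (leaves=[45]):
  L0: [45]
  root=45
After append 22 (leaves=[45, 22]):
  L0: [45, 22]
  L1: h(45,22)=(45*31+22)%997=420 -> [420]
  root=420
After append 54 (leaves=[45, 22, 54]):
  L0: [45, 22, 54]
  L1: h(45,22)=(45*31+22)%997=420 h(54,54)=(54*31+54)%997=731 -> [420, 731]
  L2: h(420,731)=(420*31+731)%997=790 -> [790]
  root=790
After append 25 (leaves=[45, 22, 54, 25]):
  L0: [45, 22, 54, 25]
  L1: h(45,22)=(45*31+22)%997=420 h(54,25)=(54*31+25)%997=702 -> [420, 702]
  L2: h(420,702)=(420*31+702)%997=761 -> [761]
  root=761
After append 49 (leaves=[45, 22, 54, 25, 49]):
  L0: [45, 22, 54, 25, 49]
  L1: h(45,22)=(45*31+22)%997=420 h(54,25)=(54*31+25)%997=702 h(49,49)=(49*31+49)%997=571 -> [420, 702, 571]
  L2: h(420,702)=(420*31+702)%997=761 h(571,571)=(571*31+571)%997=326 -> [761, 326]
  L3: h(761,326)=(761*31+326)%997=986 -> [986]
  root=986
After append 21 (leaves=[45, 22, 54, 25, 49, 21]):
  L0: [45, 22, 54, 25, 49, 21]
  L1: h(45,22)=(45*31+22)%997=420 h(54,25)=(54*31+25)%997=702 h(49,21)=(49*31+21)%997=543 -> [420, 702, 543]
  L2: h(420,702)=(420*31+702)%997=761 h(543,543)=(543*31+543)%997=427 -> [761, 427]
  L3: h(761,427)=(761*31+427)%997=90 -> [90]
  root=90
After append 31 (leaves=[45, 22, 54, 25, 49, 21, 31]):
  L0: [45, 22, 54, 25, 49, 21, 31]
  L1: h(45,22)=(45*31+22)%997=420 h(54,25)=(54*31+25)%997=702 h(49,21)=(49*31+21)%997=543 h(31,31)=(31*31+31)%997=992 -> [420, 702, 543, 992]
  L2: h(420,702)=(420*31+702)%997=761 h(543,992)=(543*31+992)%997=876 -> [761, 876]
  L3: h(761,876)=(761*31+876)%997=539 -> [539]
  root=539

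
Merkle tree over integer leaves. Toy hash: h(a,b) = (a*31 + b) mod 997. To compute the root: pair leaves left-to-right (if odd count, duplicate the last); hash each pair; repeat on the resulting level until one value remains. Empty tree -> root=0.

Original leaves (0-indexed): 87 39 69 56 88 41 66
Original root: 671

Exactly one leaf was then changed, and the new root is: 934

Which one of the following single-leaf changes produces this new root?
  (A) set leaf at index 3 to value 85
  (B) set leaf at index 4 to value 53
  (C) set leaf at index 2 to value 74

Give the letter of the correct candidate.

Answer: B

Derivation:
Original leaves: [87, 39, 69, 56, 88, 41, 66]
Target new root: 934
Try each candidate change and compute the resulting root:
Candidate A: set leaf[3] = 85 -> leaves = [87, 39, 69, 85, 88, 41, 66]
  L0: [87, 39, 69, 85, 88, 41, 66]
  L1: h(87,39)=(87*31+39)%997=742 h(69,85)=(69*31+85)%997=230 h(88,41)=(88*31+41)%997=775 h(66,66)=(66*31+66)%997=118 -> [742, 230, 775, 118]
  L2: h(742,230)=(742*31+230)%997=301 h(775,118)=(775*31+118)%997=215 -> [301, 215]
  L3: h(301,215)=(301*31+215)%997=573 -> [573]
  root = 573 != target 934
Candidate B: set leaf[4] = 53 -> leaves = [87, 39, 69, 56, 53, 41, 66]
  L0: [87, 39, 69, 56, 53, 41, 66]
  L1: h(87,39)=(87*31+39)%997=742 h(69,56)=(69*31+56)%997=201 h(53,41)=(53*31+41)%997=687 h(66,66)=(66*31+66)%997=118 -> [742, 201, 687, 118]
  L2: h(742,201)=(742*31+201)%997=272 h(687,118)=(687*31+118)%997=478 -> [272, 478]
  L3: h(272,478)=(272*31+478)%997=934 -> [934]
  root = 934 == target 934  ** MATCH **
Candidate C: set leaf[2] = 74 -> leaves = [87, 39, 74, 56, 88, 41, 66]
  L0: [87, 39, 74, 56, 88, 41, 66]
  L1: h(87,39)=(87*31+39)%997=742 h(74,56)=(74*31+56)%997=356 h(88,41)=(88*31+41)%997=775 h(66,66)=(66*31+66)%997=118 -> [742, 356, 775, 118]
  L2: h(742,356)=(742*31+356)%997=427 h(775,118)=(775*31+118)%997=215 -> [427, 215]
  L3: h(427,215)=(427*31+215)%997=491 -> [491]
  root = 491 != target 934
Candidate B produces the target root.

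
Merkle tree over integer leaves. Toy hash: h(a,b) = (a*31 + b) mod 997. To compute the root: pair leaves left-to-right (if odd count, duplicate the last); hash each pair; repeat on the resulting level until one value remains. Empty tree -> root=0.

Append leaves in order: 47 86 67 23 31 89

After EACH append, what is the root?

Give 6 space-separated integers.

After append 47 (leaves=[47]):
  L0: [47]
  root=47
After append 86 (leaves=[47, 86]):
  L0: [47, 86]
  L1: h(47,86)=(47*31+86)%997=546 -> [546]
  root=546
After append 67 (leaves=[47, 86, 67]):
  L0: [47, 86, 67]
  L1: h(47,86)=(47*31+86)%997=546 h(67,67)=(67*31+67)%997=150 -> [546, 150]
  L2: h(546,150)=(546*31+150)%997=127 -> [127]
  root=127
After append 23 (leaves=[47, 86, 67, 23]):
  L0: [47, 86, 67, 23]
  L1: h(47,86)=(47*31+86)%997=546 h(67,23)=(67*31+23)%997=106 -> [546, 106]
  L2: h(546,106)=(546*31+106)%997=83 -> [83]
  root=83
After append 31 (leaves=[47, 86, 67, 23, 31]):
  L0: [47, 86, 67, 23, 31]
  L1: h(47,86)=(47*31+86)%997=546 h(67,23)=(67*31+23)%997=106 h(31,31)=(31*31+31)%997=992 -> [546, 106, 992]
  L2: h(546,106)=(546*31+106)%997=83 h(992,992)=(992*31+992)%997=837 -> [83, 837]
  L3: h(83,837)=(83*31+837)%997=419 -> [419]
  root=419
After append 89 (leaves=[47, 86, 67, 23, 31, 89]):
  L0: [47, 86, 67, 23, 31, 89]
  L1: h(47,86)=(47*31+86)%997=546 h(67,23)=(67*31+23)%997=106 h(31,89)=(31*31+89)%997=53 -> [546, 106, 53]
  L2: h(546,106)=(546*31+106)%997=83 h(53,53)=(53*31+53)%997=699 -> [83, 699]
  L3: h(83,699)=(83*31+699)%997=281 -> [281]
  root=281

Answer: 47 546 127 83 419 281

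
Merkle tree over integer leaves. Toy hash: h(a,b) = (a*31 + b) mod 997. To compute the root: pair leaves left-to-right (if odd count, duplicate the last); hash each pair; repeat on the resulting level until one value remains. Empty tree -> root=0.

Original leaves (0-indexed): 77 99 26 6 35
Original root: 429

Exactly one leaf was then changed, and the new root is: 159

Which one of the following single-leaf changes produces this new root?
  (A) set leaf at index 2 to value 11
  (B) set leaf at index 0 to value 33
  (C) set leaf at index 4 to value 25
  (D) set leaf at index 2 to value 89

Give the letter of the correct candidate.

Answer: C

Derivation:
Original leaves: [77, 99, 26, 6, 35]
Target new root: 159
Try each candidate change and compute the resulting root:
Candidate A: set leaf[2] = 11 -> leaves = [77, 99, 11, 6, 35]
  L0: [77, 99, 11, 6, 35]
  L1: h(77,99)=(77*31+99)%997=492 h(11,6)=(11*31+6)%997=347 h(35,35)=(35*31+35)%997=123 -> [492, 347, 123]
  L2: h(492,347)=(492*31+347)%997=644 h(123,123)=(123*31+123)%997=945 -> [644, 945]
  L3: h(644,945)=(644*31+945)%997=969 -> [969]
  root = 969 != target 159
Candidate B: set leaf[0] = 33 -> leaves = [33, 99, 26, 6, 35]
  L0: [33, 99, 26, 6, 35]
  L1: h(33,99)=(33*31+99)%997=125 h(26,6)=(26*31+6)%997=812 h(35,35)=(35*31+35)%997=123 -> [125, 812, 123]
  L2: h(125,812)=(125*31+812)%997=699 h(123,123)=(123*31+123)%997=945 -> [699, 945]
  L3: h(699,945)=(699*31+945)%997=680 -> [680]
  root = 680 != target 159
Candidate C: set leaf[4] = 25 -> leaves = [77, 99, 26, 6, 25]
  L0: [77, 99, 26, 6, 25]
  L1: h(77,99)=(77*31+99)%997=492 h(26,6)=(26*31+6)%997=812 h(25,25)=(25*31+25)%997=800 -> [492, 812, 800]
  L2: h(492,812)=(492*31+812)%997=112 h(800,800)=(800*31+800)%997=675 -> [112, 675]
  L3: h(112,675)=(112*31+675)%997=159 -> [159]
  root = 159 == target 159  ** MATCH **
Candidate D: set leaf[2] = 89 -> leaves = [77, 99, 89, 6, 35]
  L0: [77, 99, 89, 6, 35]
  L1: h(77,99)=(77*31+99)%997=492 h(89,6)=(89*31+6)%997=771 h(35,35)=(35*31+35)%997=123 -> [492, 771, 123]
  L2: h(492,771)=(492*31+771)%997=71 h(123,123)=(123*31+123)%997=945 -> [71, 945]
  L3: h(71,945)=(71*31+945)%997=155 -> [155]
  root = 155 != target 159
Candidate C produces the target root.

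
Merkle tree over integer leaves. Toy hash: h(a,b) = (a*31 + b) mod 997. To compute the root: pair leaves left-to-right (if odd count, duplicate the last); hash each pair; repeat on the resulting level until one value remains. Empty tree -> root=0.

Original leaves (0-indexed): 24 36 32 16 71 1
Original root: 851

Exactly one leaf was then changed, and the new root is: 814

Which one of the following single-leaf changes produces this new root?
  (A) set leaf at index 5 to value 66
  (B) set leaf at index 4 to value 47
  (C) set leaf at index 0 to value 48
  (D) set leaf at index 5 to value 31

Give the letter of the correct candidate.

Original leaves: [24, 36, 32, 16, 71, 1]
Target new root: 814
Try each candidate change and compute the resulting root:
Candidate A: set leaf[5] = 66 -> leaves = [24, 36, 32, 16, 71, 66]
  L0: [24, 36, 32, 16, 71, 66]
  L1: h(24,36)=(24*31+36)%997=780 h(32,16)=(32*31+16)%997=11 h(71,66)=(71*31+66)%997=273 -> [780, 11, 273]
  L2: h(780,11)=(780*31+11)%997=263 h(273,273)=(273*31+273)%997=760 -> [263, 760]
  L3: h(263,760)=(263*31+760)%997=937 -> [937]
  root = 937 != target 814
Candidate B: set leaf[4] = 47 -> leaves = [24, 36, 32, 16, 47, 1]
  L0: [24, 36, 32, 16, 47, 1]
  L1: h(24,36)=(24*31+36)%997=780 h(32,16)=(32*31+16)%997=11 h(47,1)=(47*31+1)%997=461 -> [780, 11, 461]
  L2: h(780,11)=(780*31+11)%997=263 h(461,461)=(461*31+461)%997=794 -> [263, 794]
  L3: h(263,794)=(263*31+794)%997=971 -> [971]
  root = 971 != target 814
Candidate C: set leaf[0] = 48 -> leaves = [48, 36, 32, 16, 71, 1]
  L0: [48, 36, 32, 16, 71, 1]
  L1: h(48,36)=(48*31+36)%997=527 h(32,16)=(32*31+16)%997=11 h(71,1)=(71*31+1)%997=208 -> [527, 11, 208]
  L2: h(527,11)=(527*31+11)%997=396 h(208,208)=(208*31+208)%997=674 -> [396, 674]
  L3: h(396,674)=(396*31+674)%997=986 -> [986]
  root = 986 != target 814
Candidate D: set leaf[5] = 31 -> leaves = [24, 36, 32, 16, 71, 31]
  L0: [24, 36, 32, 16, 71, 31]
  L1: h(24,36)=(24*31+36)%997=780 h(32,16)=(32*31+16)%997=11 h(71,31)=(71*31+31)%997=238 -> [780, 11, 238]
  L2: h(780,11)=(780*31+11)%997=263 h(238,238)=(238*31+238)%997=637 -> [263, 637]
  L3: h(263,637)=(263*31+637)%997=814 -> [814]
  root = 814 == target 814  ** MATCH **
Candidate D produces the target root.

Answer: D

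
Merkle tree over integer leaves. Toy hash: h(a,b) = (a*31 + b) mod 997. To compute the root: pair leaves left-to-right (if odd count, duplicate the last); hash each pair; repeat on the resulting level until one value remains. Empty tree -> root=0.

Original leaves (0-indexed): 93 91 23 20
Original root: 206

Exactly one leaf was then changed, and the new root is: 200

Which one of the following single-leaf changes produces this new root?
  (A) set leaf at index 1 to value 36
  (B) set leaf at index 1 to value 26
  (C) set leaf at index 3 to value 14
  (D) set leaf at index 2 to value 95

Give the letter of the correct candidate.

Original leaves: [93, 91, 23, 20]
Target new root: 200
Try each candidate change and compute the resulting root:
Candidate A: set leaf[1] = 36 -> leaves = [93, 36, 23, 20]
  L0: [93, 36, 23, 20]
  L1: h(93,36)=(93*31+36)%997=925 h(23,20)=(23*31+20)%997=733 -> [925, 733]
  L2: h(925,733)=(925*31+733)%997=495 -> [495]
  root = 495 != target 200
Candidate B: set leaf[1] = 26 -> leaves = [93, 26, 23, 20]
  L0: [93, 26, 23, 20]
  L1: h(93,26)=(93*31+26)%997=915 h(23,20)=(23*31+20)%997=733 -> [915, 733]
  L2: h(915,733)=(915*31+733)%997=185 -> [185]
  root = 185 != target 200
Candidate C: set leaf[3] = 14 -> leaves = [93, 91, 23, 14]
  L0: [93, 91, 23, 14]
  L1: h(93,91)=(93*31+91)%997=980 h(23,14)=(23*31+14)%997=727 -> [980, 727]
  L2: h(980,727)=(980*31+727)%997=200 -> [200]
  root = 200 == target 200  ** MATCH **
Candidate D: set leaf[2] = 95 -> leaves = [93, 91, 95, 20]
  L0: [93, 91, 95, 20]
  L1: h(93,91)=(93*31+91)%997=980 h(95,20)=(95*31+20)%997=971 -> [980, 971]
  L2: h(980,971)=(980*31+971)%997=444 -> [444]
  root = 444 != target 200
Candidate C produces the target root.

Answer: C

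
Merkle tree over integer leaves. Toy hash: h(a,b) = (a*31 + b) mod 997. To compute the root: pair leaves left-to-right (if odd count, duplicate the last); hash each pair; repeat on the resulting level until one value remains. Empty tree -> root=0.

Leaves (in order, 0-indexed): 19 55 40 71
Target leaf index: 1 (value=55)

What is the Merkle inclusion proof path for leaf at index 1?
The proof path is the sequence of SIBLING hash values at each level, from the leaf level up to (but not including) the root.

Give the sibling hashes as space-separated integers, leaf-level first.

L0 (leaves): [19, 55, 40, 71], target index=1
L1: h(19,55)=(19*31+55)%997=644 [pair 0] h(40,71)=(40*31+71)%997=314 [pair 1] -> [644, 314]
  Sibling for proof at L0: 19
L2: h(644,314)=(644*31+314)%997=338 [pair 0] -> [338]
  Sibling for proof at L1: 314
Root: 338
Proof path (sibling hashes from leaf to root): [19, 314]

Answer: 19 314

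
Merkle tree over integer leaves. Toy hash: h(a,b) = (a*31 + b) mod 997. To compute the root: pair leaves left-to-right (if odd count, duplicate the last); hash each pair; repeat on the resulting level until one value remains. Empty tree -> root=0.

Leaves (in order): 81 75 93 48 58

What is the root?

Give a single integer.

L0: [81, 75, 93, 48, 58]
L1: h(81,75)=(81*31+75)%997=592 h(93,48)=(93*31+48)%997=937 h(58,58)=(58*31+58)%997=859 -> [592, 937, 859]
L2: h(592,937)=(592*31+937)%997=346 h(859,859)=(859*31+859)%997=569 -> [346, 569]
L3: h(346,569)=(346*31+569)%997=328 -> [328]

Answer: 328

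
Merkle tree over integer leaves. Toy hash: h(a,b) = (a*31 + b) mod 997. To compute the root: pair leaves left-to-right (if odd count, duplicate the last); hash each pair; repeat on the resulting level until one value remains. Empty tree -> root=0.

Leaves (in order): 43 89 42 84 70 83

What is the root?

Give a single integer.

Answer: 62

Derivation:
L0: [43, 89, 42, 84, 70, 83]
L1: h(43,89)=(43*31+89)%997=425 h(42,84)=(42*31+84)%997=389 h(70,83)=(70*31+83)%997=259 -> [425, 389, 259]
L2: h(425,389)=(425*31+389)%997=603 h(259,259)=(259*31+259)%997=312 -> [603, 312]
L3: h(603,312)=(603*31+312)%997=62 -> [62]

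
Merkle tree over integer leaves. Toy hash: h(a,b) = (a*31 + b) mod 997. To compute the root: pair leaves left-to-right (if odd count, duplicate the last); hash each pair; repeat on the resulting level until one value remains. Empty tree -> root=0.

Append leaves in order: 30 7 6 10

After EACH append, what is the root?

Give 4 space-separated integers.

Answer: 30 937 326 330

Derivation:
After append 30 (leaves=[30]):
  L0: [30]
  root=30
After append 7 (leaves=[30, 7]):
  L0: [30, 7]
  L1: h(30,7)=(30*31+7)%997=937 -> [937]
  root=937
After append 6 (leaves=[30, 7, 6]):
  L0: [30, 7, 6]
  L1: h(30,7)=(30*31+7)%997=937 h(6,6)=(6*31+6)%997=192 -> [937, 192]
  L2: h(937,192)=(937*31+192)%997=326 -> [326]
  root=326
After append 10 (leaves=[30, 7, 6, 10]):
  L0: [30, 7, 6, 10]
  L1: h(30,7)=(30*31+7)%997=937 h(6,10)=(6*31+10)%997=196 -> [937, 196]
  L2: h(937,196)=(937*31+196)%997=330 -> [330]
  root=330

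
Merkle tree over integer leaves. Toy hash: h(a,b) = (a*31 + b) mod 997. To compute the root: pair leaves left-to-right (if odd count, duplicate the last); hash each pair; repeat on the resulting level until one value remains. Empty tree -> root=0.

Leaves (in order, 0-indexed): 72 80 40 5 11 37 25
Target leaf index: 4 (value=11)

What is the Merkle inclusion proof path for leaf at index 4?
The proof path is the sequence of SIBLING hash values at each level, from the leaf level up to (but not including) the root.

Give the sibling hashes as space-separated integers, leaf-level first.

Answer: 37 800 136

Derivation:
L0 (leaves): [72, 80, 40, 5, 11, 37, 25], target index=4
L1: h(72,80)=(72*31+80)%997=318 [pair 0] h(40,5)=(40*31+5)%997=248 [pair 1] h(11,37)=(11*31+37)%997=378 [pair 2] h(25,25)=(25*31+25)%997=800 [pair 3] -> [318, 248, 378, 800]
  Sibling for proof at L0: 37
L2: h(318,248)=(318*31+248)%997=136 [pair 0] h(378,800)=(378*31+800)%997=554 [pair 1] -> [136, 554]
  Sibling for proof at L1: 800
L3: h(136,554)=(136*31+554)%997=782 [pair 0] -> [782]
  Sibling for proof at L2: 136
Root: 782
Proof path (sibling hashes from leaf to root): [37, 800, 136]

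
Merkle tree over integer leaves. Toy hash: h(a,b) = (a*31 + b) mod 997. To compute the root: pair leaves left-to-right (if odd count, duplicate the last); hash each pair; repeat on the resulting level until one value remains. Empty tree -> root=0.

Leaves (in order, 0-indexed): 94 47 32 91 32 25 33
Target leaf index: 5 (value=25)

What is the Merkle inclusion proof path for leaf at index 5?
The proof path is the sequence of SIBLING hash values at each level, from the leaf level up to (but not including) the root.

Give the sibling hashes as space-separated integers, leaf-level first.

L0 (leaves): [94, 47, 32, 91, 32, 25, 33], target index=5
L1: h(94,47)=(94*31+47)%997=967 [pair 0] h(32,91)=(32*31+91)%997=86 [pair 1] h(32,25)=(32*31+25)%997=20 [pair 2] h(33,33)=(33*31+33)%997=59 [pair 3] -> [967, 86, 20, 59]
  Sibling for proof at L0: 32
L2: h(967,86)=(967*31+86)%997=153 [pair 0] h(20,59)=(20*31+59)%997=679 [pair 1] -> [153, 679]
  Sibling for proof at L1: 59
L3: h(153,679)=(153*31+679)%997=437 [pair 0] -> [437]
  Sibling for proof at L2: 153
Root: 437
Proof path (sibling hashes from leaf to root): [32, 59, 153]

Answer: 32 59 153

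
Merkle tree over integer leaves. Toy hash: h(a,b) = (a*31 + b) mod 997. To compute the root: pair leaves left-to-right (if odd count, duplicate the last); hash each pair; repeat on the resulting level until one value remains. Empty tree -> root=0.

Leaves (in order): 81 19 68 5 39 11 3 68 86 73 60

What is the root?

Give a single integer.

L0: [81, 19, 68, 5, 39, 11, 3, 68, 86, 73, 60]
L1: h(81,19)=(81*31+19)%997=536 h(68,5)=(68*31+5)%997=119 h(39,11)=(39*31+11)%997=223 h(3,68)=(3*31+68)%997=161 h(86,73)=(86*31+73)%997=745 h(60,60)=(60*31+60)%997=923 -> [536, 119, 223, 161, 745, 923]
L2: h(536,119)=(536*31+119)%997=783 h(223,161)=(223*31+161)%997=95 h(745,923)=(745*31+923)%997=90 -> [783, 95, 90]
L3: h(783,95)=(783*31+95)%997=440 h(90,90)=(90*31+90)%997=886 -> [440, 886]
L4: h(440,886)=(440*31+886)%997=568 -> [568]

Answer: 568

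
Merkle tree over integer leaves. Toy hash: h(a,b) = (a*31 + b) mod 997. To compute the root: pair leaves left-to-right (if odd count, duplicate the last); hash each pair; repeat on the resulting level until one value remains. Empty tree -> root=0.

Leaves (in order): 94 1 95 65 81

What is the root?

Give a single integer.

Answer: 527

Derivation:
L0: [94, 1, 95, 65, 81]
L1: h(94,1)=(94*31+1)%997=921 h(95,65)=(95*31+65)%997=19 h(81,81)=(81*31+81)%997=598 -> [921, 19, 598]
L2: h(921,19)=(921*31+19)%997=654 h(598,598)=(598*31+598)%997=193 -> [654, 193]
L3: h(654,193)=(654*31+193)%997=527 -> [527]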